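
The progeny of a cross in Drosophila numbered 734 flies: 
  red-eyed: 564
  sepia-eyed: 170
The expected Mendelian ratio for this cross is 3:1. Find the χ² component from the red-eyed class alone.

0.331

Under the 3:1 hypothesis (Σ ratio = 4, N = 734):
  red-eyed: 734 × 3/4 = 550.5
  sepia-eyed: 734 × 1/4 = 183.5
Contribution of red-eyed: (564 − 550.5)² / 550.5 = 0.3311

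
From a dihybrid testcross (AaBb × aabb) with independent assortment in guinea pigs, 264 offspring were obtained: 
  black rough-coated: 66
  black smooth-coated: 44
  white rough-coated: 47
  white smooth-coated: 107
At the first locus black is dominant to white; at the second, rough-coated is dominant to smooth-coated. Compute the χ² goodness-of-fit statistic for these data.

A dihybrid testcross with independent assortment gives a 1:1:1:1 ratio.
Total ratio parts = 4. Expected numbers out of 264:
  black rough-coated: 264 × 1/4 = 66
  black smooth-coated: 264 × 1/4 = 66
  white rough-coated: 264 × 1/4 = 66
  white smooth-coated: 264 × 1/4 = 66
χ² = Σ (O − E)² / E
  black rough-coated: (66 − 66)² / 66 = 0.0000
  black smooth-coated: (44 − 66)² / 66 = 7.3333
  white rough-coated: (47 − 66)² / 66 = 5.4697
  white smooth-coated: (107 − 66)² / 66 = 25.4697
χ² = 0.0000 + 7.3333 + 5.4697 + 25.4697 = 38.2727 ≈ 38.273

38.273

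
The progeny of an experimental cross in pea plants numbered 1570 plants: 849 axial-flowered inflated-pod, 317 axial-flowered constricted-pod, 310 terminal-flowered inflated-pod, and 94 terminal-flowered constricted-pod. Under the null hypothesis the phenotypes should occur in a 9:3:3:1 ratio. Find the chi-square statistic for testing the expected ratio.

4.060

Total ratio parts = 16. Expected numbers out of 1570:
  axial-flowered inflated-pod: 1570 × 9/16 = 883.125
  axial-flowered constricted-pod: 1570 × 3/16 = 294.375
  terminal-flowered inflated-pod: 1570 × 3/16 = 294.375
  terminal-flowered constricted-pod: 1570 × 1/16 = 98.125
χ² = Σ (O − E)² / E
  axial-flowered inflated-pod: (849 − 883.125)² / 883.125 = 1.3186
  axial-flowered constricted-pod: (317 − 294.375)² / 294.375 = 1.7389
  terminal-flowered inflated-pod: (310 − 294.375)² / 294.375 = 0.8294
  terminal-flowered constricted-pod: (94 − 98.125)² / 98.125 = 0.1734
χ² = 1.3186 + 1.7389 + 0.8294 + 0.1734 = 4.0603 ≈ 4.060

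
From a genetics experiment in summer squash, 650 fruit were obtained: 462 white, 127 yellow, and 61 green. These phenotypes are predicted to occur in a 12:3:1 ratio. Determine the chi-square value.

11.768

Total ratio parts = 16. Expected numbers out of 650:
  white: 650 × 12/16 = 487.5
  yellow: 650 × 3/16 = 121.875
  green: 650 × 1/16 = 40.625
χ² = Σ (O − E)² / E
  white: (462 − 487.5)² / 487.5 = 1.3338
  yellow: (127 − 121.875)² / 121.875 = 0.2155
  green: (61 − 40.625)² / 40.625 = 10.2188
χ² = 1.3338 + 0.2155 + 10.2188 = 11.7681 ≈ 11.768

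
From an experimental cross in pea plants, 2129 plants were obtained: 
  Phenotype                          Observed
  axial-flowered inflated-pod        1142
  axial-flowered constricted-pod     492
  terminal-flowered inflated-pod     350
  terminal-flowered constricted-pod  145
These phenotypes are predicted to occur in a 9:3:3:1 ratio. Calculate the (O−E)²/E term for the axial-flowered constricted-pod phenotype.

The 9:3:3:1 ratio has 16 parts, so with N = 2129 the expected counts are:
  axial-flowered inflated-pod: 2129 × 9/16 = 1197.5625
  axial-flowered constricted-pod: 2129 × 3/16 = 399.1875
  terminal-flowered inflated-pod: 2129 × 3/16 = 399.1875
  terminal-flowered constricted-pod: 2129 × 1/16 = 133.0625
Contribution of axial-flowered constricted-pod: (492 − 399.1875)² / 399.1875 = 21.5792

21.579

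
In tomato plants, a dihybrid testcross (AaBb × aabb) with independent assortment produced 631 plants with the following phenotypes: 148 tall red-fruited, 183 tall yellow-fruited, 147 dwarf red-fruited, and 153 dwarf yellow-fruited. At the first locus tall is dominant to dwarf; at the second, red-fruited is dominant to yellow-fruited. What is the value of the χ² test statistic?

5.520

A dihybrid testcross with independent assortment gives a 1:1:1:1 ratio.
Total ratio parts = 4. Expected numbers out of 631:
  tall red-fruited: 631 × 1/4 = 157.75
  tall yellow-fruited: 631 × 1/4 = 157.75
  dwarf red-fruited: 631 × 1/4 = 157.75
  dwarf yellow-fruited: 631 × 1/4 = 157.75
χ² = Σ (O − E)² / E
  tall red-fruited: (148 − 157.75)² / 157.75 = 0.6026
  tall yellow-fruited: (183 − 157.75)² / 157.75 = 4.0416
  dwarf red-fruited: (147 − 157.75)² / 157.75 = 0.7326
  dwarf yellow-fruited: (153 − 157.75)² / 157.75 = 0.1430
χ² = 0.6026 + 4.0416 + 0.7326 + 0.1430 = 5.5198 ≈ 5.520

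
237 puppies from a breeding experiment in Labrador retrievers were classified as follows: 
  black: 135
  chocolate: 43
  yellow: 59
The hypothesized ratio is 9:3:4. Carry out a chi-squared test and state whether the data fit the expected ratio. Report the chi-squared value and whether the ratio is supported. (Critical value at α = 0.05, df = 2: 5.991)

Total ratio parts = 16. Expected numbers out of 237:
  black: 237 × 9/16 = 133.3125
  chocolate: 237 × 3/16 = 44.4375
  yellow: 237 × 4/16 = 59.25
χ² = Σ (O − E)² / E
  black: (135 − 133.3125)² / 133.3125 = 0.0214
  chocolate: (43 − 44.4375)² / 44.4375 = 0.0465
  yellow: (59 − 59.25)² / 59.25 = 0.0011
χ² = 0.0214 + 0.0465 + 0.0011 = 0.069
Degrees of freedom = 3 − 1 = 2; critical value at α = 0.05 is 5.991.
Since 0.069 < 5.991, we fail to reject the null hypothesis — the data are consistent with the 9:3:4 ratio.

0.069; consistent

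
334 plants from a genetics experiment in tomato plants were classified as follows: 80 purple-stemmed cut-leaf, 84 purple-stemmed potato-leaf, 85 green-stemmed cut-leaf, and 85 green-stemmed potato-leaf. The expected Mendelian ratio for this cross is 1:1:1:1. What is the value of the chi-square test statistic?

0.204

Under the 1:1:1:1 hypothesis (Σ ratio = 4, N = 334):
  purple-stemmed cut-leaf: 334 × 1/4 = 83.5
  purple-stemmed potato-leaf: 334 × 1/4 = 83.5
  green-stemmed cut-leaf: 334 × 1/4 = 83.5
  green-stemmed potato-leaf: 334 × 1/4 = 83.5
χ² = Σ (O − E)² / E
  purple-stemmed cut-leaf: (80 − 83.5)² / 83.5 = 0.1467
  purple-stemmed potato-leaf: (84 − 83.5)² / 83.5 = 0.0030
  green-stemmed cut-leaf: (85 − 83.5)² / 83.5 = 0.0269
  green-stemmed potato-leaf: (85 − 83.5)² / 83.5 = 0.0269
χ² = 0.1467 + 0.0030 + 0.0269 + 0.0269 = 0.2035 ≈ 0.204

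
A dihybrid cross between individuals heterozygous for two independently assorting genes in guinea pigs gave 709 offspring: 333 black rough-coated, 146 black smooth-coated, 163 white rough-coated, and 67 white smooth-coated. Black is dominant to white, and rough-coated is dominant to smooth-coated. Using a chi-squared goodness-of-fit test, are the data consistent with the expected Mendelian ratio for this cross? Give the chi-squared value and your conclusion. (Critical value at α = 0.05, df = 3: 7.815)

30.558; not consistent

A dihybrid F₂ with independent assortment and complete dominance at both loci gives a 9:3:3:1 phenotypic ratio.
Under the 9:3:3:1 hypothesis (Σ ratio = 16, N = 709):
  black rough-coated: 709 × 9/16 = 398.8125
  black smooth-coated: 709 × 3/16 = 132.9375
  white rough-coated: 709 × 3/16 = 132.9375
  white smooth-coated: 709 × 1/16 = 44.3125
χ² = Σ (O − E)² / E
  black rough-coated: (333 − 398.8125)² / 398.8125 = 10.8605
  black smooth-coated: (146 − 132.9375)² / 132.9375 = 1.2835
  white rough-coated: (163 − 132.9375)² / 132.9375 = 6.7983
  white smooth-coated: (67 − 44.3125)² / 44.3125 = 11.6157
χ² = 10.8605 + 1.2835 + 6.7983 + 11.6157 = 30.558
Degrees of freedom = 4 − 1 = 3; critical value at α = 0.05 is 7.815.
Since 30.558 > 7.815, we reject the null hypothesis — the data do not fit the 9:3:3:1 ratio.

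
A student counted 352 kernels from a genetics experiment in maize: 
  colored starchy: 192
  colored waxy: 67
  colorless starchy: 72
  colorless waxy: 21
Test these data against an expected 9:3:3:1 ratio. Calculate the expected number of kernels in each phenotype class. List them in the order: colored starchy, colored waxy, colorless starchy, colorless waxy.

198, 66, 66, 22

Under the 9:3:3:1 hypothesis (Σ ratio = 16, N = 352):
  colored starchy: 352 × 9/16 = 198
  colored waxy: 352 × 3/16 = 66
  colorless starchy: 352 × 3/16 = 66
  colorless waxy: 352 × 1/16 = 22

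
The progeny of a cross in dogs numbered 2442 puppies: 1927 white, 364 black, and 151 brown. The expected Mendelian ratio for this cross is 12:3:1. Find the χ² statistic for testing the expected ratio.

24.244

The 12:3:1 ratio has 16 parts, so with N = 2442 the expected counts are:
  white: 2442 × 12/16 = 1831.5
  black: 2442 × 3/16 = 457.875
  brown: 2442 × 1/16 = 152.625
χ² = Σ (O − E)² / E
  white: (1927 − 1831.5)² / 1831.5 = 4.9797
  black: (364 − 457.875)² / 457.875 = 19.2466
  brown: (151 − 152.625)² / 152.625 = 0.0173
χ² = 4.9797 + 19.2466 + 0.0173 = 24.2436 ≈ 24.244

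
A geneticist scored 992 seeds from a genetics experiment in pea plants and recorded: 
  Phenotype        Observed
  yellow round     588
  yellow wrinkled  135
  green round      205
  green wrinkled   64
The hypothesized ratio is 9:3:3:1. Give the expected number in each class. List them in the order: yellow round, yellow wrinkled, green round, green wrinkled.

558, 186, 186, 62

The 9:3:3:1 ratio has 16 parts, so with N = 992 the expected counts are:
  yellow round: 992 × 9/16 = 558
  yellow wrinkled: 992 × 3/16 = 186
  green round: 992 × 3/16 = 186
  green wrinkled: 992 × 1/16 = 62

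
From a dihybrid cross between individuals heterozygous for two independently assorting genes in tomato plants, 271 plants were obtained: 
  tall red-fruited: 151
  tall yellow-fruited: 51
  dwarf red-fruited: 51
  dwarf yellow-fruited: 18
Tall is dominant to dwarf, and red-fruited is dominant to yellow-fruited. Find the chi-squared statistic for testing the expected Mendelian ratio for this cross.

0.082

A dihybrid F₂ with independent assortment and complete dominance at both loci gives a 9:3:3:1 phenotypic ratio.
The 9:3:3:1 ratio has 16 parts, so with N = 271 the expected counts are:
  tall red-fruited: 271 × 9/16 = 152.4375
  tall yellow-fruited: 271 × 3/16 = 50.8125
  dwarf red-fruited: 271 × 3/16 = 50.8125
  dwarf yellow-fruited: 271 × 1/16 = 16.9375
χ² = Σ (O − E)² / E
  tall red-fruited: (151 − 152.4375)² / 152.4375 = 0.0136
  tall yellow-fruited: (51 − 50.8125)² / 50.8125 = 0.0007
  dwarf red-fruited: (51 − 50.8125)² / 50.8125 = 0.0007
  dwarf yellow-fruited: (18 − 16.9375)² / 16.9375 = 0.0667
χ² = 0.0136 + 0.0007 + 0.0007 + 0.0667 = 0.0817 ≈ 0.082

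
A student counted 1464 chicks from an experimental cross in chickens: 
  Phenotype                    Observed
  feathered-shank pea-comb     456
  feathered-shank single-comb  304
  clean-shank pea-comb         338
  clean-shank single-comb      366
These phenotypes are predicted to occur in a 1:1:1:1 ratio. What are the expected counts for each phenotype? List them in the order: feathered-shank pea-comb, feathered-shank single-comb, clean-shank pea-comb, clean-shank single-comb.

366, 366, 366, 366

The 1:1:1:1 ratio has 4 parts, so with N = 1464 the expected counts are:
  feathered-shank pea-comb: 1464 × 1/4 = 366
  feathered-shank single-comb: 1464 × 1/4 = 366
  clean-shank pea-comb: 1464 × 1/4 = 366
  clean-shank single-comb: 1464 × 1/4 = 366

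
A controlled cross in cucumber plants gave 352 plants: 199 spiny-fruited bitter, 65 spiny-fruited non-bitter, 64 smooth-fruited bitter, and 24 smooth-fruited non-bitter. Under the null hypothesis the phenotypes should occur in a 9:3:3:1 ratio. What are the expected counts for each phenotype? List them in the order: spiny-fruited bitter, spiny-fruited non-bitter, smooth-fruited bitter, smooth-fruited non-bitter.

Expected counts for N = 352 under a 9:3:3:1 ratio (total parts = 16):
  spiny-fruited bitter: 352 × 9/16 = 198
  spiny-fruited non-bitter: 352 × 3/16 = 66
  smooth-fruited bitter: 352 × 3/16 = 66
  smooth-fruited non-bitter: 352 × 1/16 = 22

198, 66, 66, 22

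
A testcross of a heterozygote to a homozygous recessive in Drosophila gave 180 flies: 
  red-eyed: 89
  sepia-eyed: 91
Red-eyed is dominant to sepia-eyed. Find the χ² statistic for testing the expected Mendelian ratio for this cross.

A testcross of a heterozygote (Aa × aa) gives a 1:1 phenotypic ratio.
The 1:1 ratio has 2 parts, so with N = 180 the expected counts are:
  red-eyed: 180 × 1/2 = 90
  sepia-eyed: 180 × 1/2 = 90
χ² = Σ (O − E)² / E
  red-eyed: (89 − 90)² / 90 = 0.0111
  sepia-eyed: (91 − 90)² / 90 = 0.0111
χ² = 0.0111 + 0.0111 = 0.0222 ≈ 0.022

0.022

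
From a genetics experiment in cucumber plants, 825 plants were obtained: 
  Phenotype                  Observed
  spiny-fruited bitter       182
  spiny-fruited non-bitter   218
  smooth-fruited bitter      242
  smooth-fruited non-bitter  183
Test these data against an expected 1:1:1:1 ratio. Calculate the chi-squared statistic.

12.338

The 1:1:1:1 ratio has 4 parts, so with N = 825 the expected counts are:
  spiny-fruited bitter: 825 × 1/4 = 206.25
  spiny-fruited non-bitter: 825 × 1/4 = 206.25
  smooth-fruited bitter: 825 × 1/4 = 206.25
  smooth-fruited non-bitter: 825 × 1/4 = 206.25
χ² = Σ (O − E)² / E
  spiny-fruited bitter: (182 − 206.25)² / 206.25 = 2.8512
  spiny-fruited non-bitter: (218 − 206.25)² / 206.25 = 0.6694
  smooth-fruited bitter: (242 − 206.25)² / 206.25 = 6.1967
  smooth-fruited non-bitter: (183 − 206.25)² / 206.25 = 2.6209
χ² = 2.8512 + 0.6694 + 6.1967 + 2.6209 = 12.3382 ≈ 12.338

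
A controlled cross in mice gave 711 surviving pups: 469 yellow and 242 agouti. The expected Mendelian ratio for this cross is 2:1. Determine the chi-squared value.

Under the 2:1 hypothesis (Σ ratio = 3, N = 711):
  yellow: 711 × 2/3 = 474
  agouti: 711 × 1/3 = 237
χ² = Σ (O − E)² / E
  yellow: (469 − 474)² / 474 = 0.0527
  agouti: (242 − 237)² / 237 = 0.1055
χ² = 0.0527 + 0.1055 = 0.1582 ≈ 0.158

0.158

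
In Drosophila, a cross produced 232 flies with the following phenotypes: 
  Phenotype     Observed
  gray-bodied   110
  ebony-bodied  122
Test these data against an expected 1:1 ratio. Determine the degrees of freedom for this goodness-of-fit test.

A goodness-of-fit test with 2 phenotype classes has df = 2 − 1 = 1.

1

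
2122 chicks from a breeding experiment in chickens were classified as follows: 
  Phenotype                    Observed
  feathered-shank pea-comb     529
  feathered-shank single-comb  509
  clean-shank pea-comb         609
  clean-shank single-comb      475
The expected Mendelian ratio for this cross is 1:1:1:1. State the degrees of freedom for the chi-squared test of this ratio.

3

A goodness-of-fit test with 4 phenotype classes has df = 4 − 1 = 3.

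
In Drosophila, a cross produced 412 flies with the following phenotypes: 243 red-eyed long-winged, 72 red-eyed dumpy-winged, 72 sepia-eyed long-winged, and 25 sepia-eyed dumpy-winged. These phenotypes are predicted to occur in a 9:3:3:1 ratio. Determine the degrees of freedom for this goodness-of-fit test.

A goodness-of-fit test with 4 phenotype classes has df = 4 − 1 = 3.

3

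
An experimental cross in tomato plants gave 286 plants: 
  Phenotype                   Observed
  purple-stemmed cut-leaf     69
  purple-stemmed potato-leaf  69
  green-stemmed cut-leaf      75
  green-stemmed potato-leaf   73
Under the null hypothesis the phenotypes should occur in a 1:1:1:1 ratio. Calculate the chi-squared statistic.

0.378

Total ratio parts = 4. Expected numbers out of 286:
  purple-stemmed cut-leaf: 286 × 1/4 = 71.5
  purple-stemmed potato-leaf: 286 × 1/4 = 71.5
  green-stemmed cut-leaf: 286 × 1/4 = 71.5
  green-stemmed potato-leaf: 286 × 1/4 = 71.5
χ² = Σ (O − E)² / E
  purple-stemmed cut-leaf: (69 − 71.5)² / 71.5 = 0.0874
  purple-stemmed potato-leaf: (69 − 71.5)² / 71.5 = 0.0874
  green-stemmed cut-leaf: (75 − 71.5)² / 71.5 = 0.1713
  green-stemmed potato-leaf: (73 − 71.5)² / 71.5 = 0.0315
χ² = 0.0874 + 0.0874 + 0.1713 + 0.0315 = 0.3776 ≈ 0.378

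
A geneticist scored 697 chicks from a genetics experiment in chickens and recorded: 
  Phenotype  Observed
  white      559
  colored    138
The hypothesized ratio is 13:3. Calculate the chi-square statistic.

Total ratio parts = 16. Expected numbers out of 697:
  white: 697 × 13/16 = 566.3125
  colored: 697 × 3/16 = 130.6875
χ² = Σ (O − E)² / E
  white: (559 − 566.3125)² / 566.3125 = 0.0944
  colored: (138 − 130.6875)² / 130.6875 = 0.4092
χ² = 0.0944 + 0.4092 = 0.5036 ≈ 0.504

0.504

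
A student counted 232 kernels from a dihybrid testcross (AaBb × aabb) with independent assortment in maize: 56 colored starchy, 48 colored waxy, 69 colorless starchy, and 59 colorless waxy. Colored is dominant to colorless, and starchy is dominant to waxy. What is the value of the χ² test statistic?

A dihybrid testcross with independent assortment gives a 1:1:1:1 ratio.
Under the 1:1:1:1 hypothesis (Σ ratio = 4, N = 232):
  colored starchy: 232 × 1/4 = 58
  colored waxy: 232 × 1/4 = 58
  colorless starchy: 232 × 1/4 = 58
  colorless waxy: 232 × 1/4 = 58
χ² = Σ (O − E)² / E
  colored starchy: (56 − 58)² / 58 = 0.0690
  colored waxy: (48 − 58)² / 58 = 1.7241
  colorless starchy: (69 − 58)² / 58 = 2.0862
  colorless waxy: (59 − 58)² / 58 = 0.0172
χ² = 0.0690 + 1.7241 + 2.0862 + 0.0172 = 3.8965 ≈ 3.897

3.897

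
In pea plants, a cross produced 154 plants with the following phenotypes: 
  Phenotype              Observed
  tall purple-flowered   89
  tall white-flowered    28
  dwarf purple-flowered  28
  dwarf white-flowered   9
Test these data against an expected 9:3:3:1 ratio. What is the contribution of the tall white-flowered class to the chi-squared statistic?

Total ratio parts = 16. Expected numbers out of 154:
  tall purple-flowered: 154 × 9/16 = 86.625
  tall white-flowered: 154 × 3/16 = 28.875
  dwarf purple-flowered: 154 × 3/16 = 28.875
  dwarf white-flowered: 154 × 1/16 = 9.625
Contribution of tall white-flowered: (28 − 28.875)² / 28.875 = 0.0265

0.027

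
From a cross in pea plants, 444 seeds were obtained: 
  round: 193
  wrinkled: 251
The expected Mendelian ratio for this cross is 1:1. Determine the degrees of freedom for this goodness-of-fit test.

1

A goodness-of-fit test with 2 phenotype classes has df = 2 − 1 = 1.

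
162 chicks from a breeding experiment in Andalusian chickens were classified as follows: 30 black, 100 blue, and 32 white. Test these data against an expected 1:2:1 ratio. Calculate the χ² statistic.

The 1:2:1 ratio has 4 parts, so with N = 162 the expected counts are:
  black: 162 × 1/4 = 40.5
  blue: 162 × 2/4 = 81
  white: 162 × 1/4 = 40.5
χ² = Σ (O − E)² / E
  black: (30 − 40.5)² / 40.5 = 2.7222
  blue: (100 − 81)² / 81 = 4.4568
  white: (32 − 40.5)² / 40.5 = 1.7840
χ² = 2.7222 + 4.4568 + 1.7840 = 8.963

8.963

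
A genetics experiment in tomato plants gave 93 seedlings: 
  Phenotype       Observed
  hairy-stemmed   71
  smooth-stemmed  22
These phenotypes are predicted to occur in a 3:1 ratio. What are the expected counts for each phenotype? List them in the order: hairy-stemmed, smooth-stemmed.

69.75, 23.25

Expected counts for N = 93 under a 3:1 ratio (total parts = 4):
  hairy-stemmed: 93 × 3/4 = 69.75
  smooth-stemmed: 93 × 1/4 = 23.25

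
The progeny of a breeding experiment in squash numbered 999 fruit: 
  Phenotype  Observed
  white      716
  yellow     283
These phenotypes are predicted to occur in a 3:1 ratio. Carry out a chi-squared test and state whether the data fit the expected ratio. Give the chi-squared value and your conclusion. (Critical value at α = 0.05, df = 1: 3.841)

Total ratio parts = 4. Expected numbers out of 999:
  white: 999 × 3/4 = 749.25
  yellow: 999 × 1/4 = 249.75
χ² = Σ (O − E)² / E
  white: (716 − 749.25)² / 749.25 = 1.4756
  yellow: (283 − 249.75)² / 249.75 = 4.4267
χ² = 1.4756 + 4.4267 = 5.9023 ≈ 5.902
Degrees of freedom = 2 − 1 = 1; critical value at α = 0.05 is 3.841.
Since 5.902 > 3.841, we reject the null hypothesis — the data do not fit the 3:1 ratio.

5.902; not consistent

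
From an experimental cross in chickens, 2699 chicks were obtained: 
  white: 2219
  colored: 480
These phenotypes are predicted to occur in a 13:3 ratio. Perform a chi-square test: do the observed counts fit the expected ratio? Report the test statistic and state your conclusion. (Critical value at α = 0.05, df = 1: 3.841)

1.652; consistent

Under the 13:3 hypothesis (Σ ratio = 16, N = 2699):
  white: 2699 × 13/16 = 2192.9375
  colored: 2699 × 3/16 = 506.0625
χ² = Σ (O − E)² / E
  white: (2219 − 2192.9375)² / 2192.9375 = 0.3097
  colored: (480 − 506.0625)² / 506.0625 = 1.3422
χ² = 0.3097 + 1.3422 = 1.6519 ≈ 1.652
Degrees of freedom = 2 − 1 = 1; critical value at α = 0.05 is 3.841.
Since 1.652 < 3.841, we fail to reject the null hypothesis — the data are consistent with the 13:3 ratio.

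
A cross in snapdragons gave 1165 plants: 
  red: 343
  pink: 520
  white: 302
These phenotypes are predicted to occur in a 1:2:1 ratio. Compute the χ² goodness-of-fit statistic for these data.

16.298

The 1:2:1 ratio has 4 parts, so with N = 1165 the expected counts are:
  red: 1165 × 1/4 = 291.25
  pink: 1165 × 2/4 = 582.5
  white: 1165 × 1/4 = 291.25
χ² = Σ (O − E)² / E
  red: (343 − 291.25)² / 291.25 = 9.1951
  pink: (520 − 582.5)² / 582.5 = 6.7060
  white: (302 − 291.25)² / 291.25 = 0.3968
χ² = 9.1951 + 6.7060 + 0.3968 = 16.2979 ≈ 16.298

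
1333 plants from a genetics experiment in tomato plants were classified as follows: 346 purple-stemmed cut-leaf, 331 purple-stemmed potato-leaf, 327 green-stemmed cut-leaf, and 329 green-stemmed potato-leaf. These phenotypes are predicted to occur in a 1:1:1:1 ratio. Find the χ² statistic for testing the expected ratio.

Expected counts for N = 1333 under a 1:1:1:1 ratio (total parts = 4):
  purple-stemmed cut-leaf: 1333 × 1/4 = 333.25
  purple-stemmed potato-leaf: 1333 × 1/4 = 333.25
  green-stemmed cut-leaf: 1333 × 1/4 = 333.25
  green-stemmed potato-leaf: 1333 × 1/4 = 333.25
χ² = Σ (O − E)² / E
  purple-stemmed cut-leaf: (346 − 333.25)² / 333.25 = 0.4878
  purple-stemmed potato-leaf: (331 − 333.25)² / 333.25 = 0.0152
  green-stemmed cut-leaf: (327 − 333.25)² / 333.25 = 0.1172
  green-stemmed potato-leaf: (329 − 333.25)² / 333.25 = 0.0542
χ² = 0.4878 + 0.0152 + 0.1172 + 0.0542 = 0.6744 ≈ 0.674

0.674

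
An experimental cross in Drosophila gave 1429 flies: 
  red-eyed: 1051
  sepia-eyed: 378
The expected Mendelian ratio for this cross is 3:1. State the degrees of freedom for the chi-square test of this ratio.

1

A goodness-of-fit test with 2 phenotype classes has df = 2 − 1 = 1.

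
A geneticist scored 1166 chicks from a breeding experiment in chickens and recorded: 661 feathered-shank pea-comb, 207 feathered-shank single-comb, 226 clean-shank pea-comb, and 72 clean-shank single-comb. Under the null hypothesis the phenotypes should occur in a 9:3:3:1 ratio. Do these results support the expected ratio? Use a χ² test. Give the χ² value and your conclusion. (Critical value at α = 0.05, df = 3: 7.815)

0.917; consistent

Total ratio parts = 16. Expected numbers out of 1166:
  feathered-shank pea-comb: 1166 × 9/16 = 655.875
  feathered-shank single-comb: 1166 × 3/16 = 218.625
  clean-shank pea-comb: 1166 × 3/16 = 218.625
  clean-shank single-comb: 1166 × 1/16 = 72.875
χ² = Σ (O − E)² / E
  feathered-shank pea-comb: (661 − 655.875)² / 655.875 = 0.0400
  feathered-shank single-comb: (207 − 218.625)² / 218.625 = 0.6181
  clean-shank pea-comb: (226 − 218.625)² / 218.625 = 0.2488
  clean-shank single-comb: (72 − 72.875)² / 72.875 = 0.0105
χ² = 0.0400 + 0.6181 + 0.2488 + 0.0105 = 0.9174 ≈ 0.917
Degrees of freedom = 4 − 1 = 3; critical value at α = 0.05 is 7.815.
Since 0.917 < 7.815, we fail to reject the null hypothesis — the data are consistent with the 9:3:3:1 ratio.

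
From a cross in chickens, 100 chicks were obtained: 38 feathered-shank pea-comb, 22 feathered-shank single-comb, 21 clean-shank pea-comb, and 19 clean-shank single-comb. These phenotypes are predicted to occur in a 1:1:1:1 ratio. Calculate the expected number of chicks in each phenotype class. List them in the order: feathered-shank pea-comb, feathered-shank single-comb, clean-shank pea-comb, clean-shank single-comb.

25, 25, 25, 25

The 1:1:1:1 ratio has 4 parts, so with N = 100 the expected counts are:
  feathered-shank pea-comb: 100 × 1/4 = 25
  feathered-shank single-comb: 100 × 1/4 = 25
  clean-shank pea-comb: 100 × 1/4 = 25
  clean-shank single-comb: 100 × 1/4 = 25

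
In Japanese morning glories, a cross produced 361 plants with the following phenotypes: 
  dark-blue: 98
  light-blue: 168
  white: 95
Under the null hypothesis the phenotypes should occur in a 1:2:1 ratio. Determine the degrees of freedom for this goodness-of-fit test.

2

A goodness-of-fit test with 3 phenotype classes has df = 3 − 1 = 2.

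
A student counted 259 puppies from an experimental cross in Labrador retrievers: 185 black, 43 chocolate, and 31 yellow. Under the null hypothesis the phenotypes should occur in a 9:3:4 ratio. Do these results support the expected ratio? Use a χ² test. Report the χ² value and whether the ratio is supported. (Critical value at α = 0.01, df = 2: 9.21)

28.837; not consistent

Total ratio parts = 16. Expected numbers out of 259:
  black: 259 × 9/16 = 145.6875
  chocolate: 259 × 3/16 = 48.5625
  yellow: 259 × 4/16 = 64.75
χ² = Σ (O − E)² / E
  black: (185 − 145.6875)² / 145.6875 = 10.6081
  chocolate: (43 − 48.5625)² / 48.5625 = 0.6371
  yellow: (31 − 64.75)² / 64.75 = 17.5917
χ² = 10.6081 + 0.6371 + 17.5917 = 28.8369 ≈ 28.837
Degrees of freedom = 3 − 1 = 2; critical value at α = 0.01 is 9.21.
Since 28.837 > 9.21, we reject the null hypothesis — the data do not fit the 9:3:4 ratio.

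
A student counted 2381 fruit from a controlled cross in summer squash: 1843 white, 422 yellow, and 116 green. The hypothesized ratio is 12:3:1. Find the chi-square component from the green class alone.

7.235

Expected counts for N = 2381 under a 12:3:1 ratio (total parts = 16):
  white: 2381 × 12/16 = 1785.75
  yellow: 2381 × 3/16 = 446.4375
  green: 2381 × 1/16 = 148.8125
Contribution of green: (116 − 148.8125)² / 148.8125 = 7.2350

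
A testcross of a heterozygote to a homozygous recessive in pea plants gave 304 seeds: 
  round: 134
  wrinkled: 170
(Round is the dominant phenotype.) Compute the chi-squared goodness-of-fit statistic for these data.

4.263

A testcross of a heterozygote (Aa × aa) gives a 1:1 phenotypic ratio.
The 1:1 ratio has 2 parts, so with N = 304 the expected counts are:
  round: 304 × 1/2 = 152
  wrinkled: 304 × 1/2 = 152
χ² = Σ (O − E)² / E
  round: (134 − 152)² / 152 = 2.1316
  wrinkled: (170 − 152)² / 152 = 2.1316
χ² = 2.1316 + 2.1316 = 4.2632 ≈ 4.263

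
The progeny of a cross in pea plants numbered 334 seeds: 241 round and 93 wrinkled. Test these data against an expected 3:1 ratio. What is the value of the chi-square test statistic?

1.441

Under the 3:1 hypothesis (Σ ratio = 4, N = 334):
  round: 334 × 3/4 = 250.5
  wrinkled: 334 × 1/4 = 83.5
χ² = Σ (O − E)² / E
  round: (241 − 250.5)² / 250.5 = 0.3603
  wrinkled: (93 − 83.5)² / 83.5 = 1.0808
χ² = 0.3603 + 1.0808 = 1.4411 ≈ 1.441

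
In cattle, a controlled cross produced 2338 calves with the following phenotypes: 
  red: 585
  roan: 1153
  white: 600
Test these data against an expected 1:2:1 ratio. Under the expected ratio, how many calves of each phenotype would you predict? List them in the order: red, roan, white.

Expected counts for N = 2338 under a 1:2:1 ratio (total parts = 4):
  red: 2338 × 1/4 = 584.5
  roan: 2338 × 2/4 = 1169
  white: 2338 × 1/4 = 584.5

584.5, 1169, 584.5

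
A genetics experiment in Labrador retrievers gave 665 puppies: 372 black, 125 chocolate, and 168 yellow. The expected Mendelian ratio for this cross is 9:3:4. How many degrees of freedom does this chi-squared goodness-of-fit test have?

A goodness-of-fit test with 3 phenotype classes has df = 3 − 1 = 2.

2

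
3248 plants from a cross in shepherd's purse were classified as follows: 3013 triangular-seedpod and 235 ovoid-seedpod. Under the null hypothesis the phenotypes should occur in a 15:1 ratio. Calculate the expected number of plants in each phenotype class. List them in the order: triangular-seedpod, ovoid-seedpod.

Expected counts for N = 3248 under a 15:1 ratio (total parts = 16):
  triangular-seedpod: 3248 × 15/16 = 3045
  ovoid-seedpod: 3248 × 1/16 = 203

3045, 203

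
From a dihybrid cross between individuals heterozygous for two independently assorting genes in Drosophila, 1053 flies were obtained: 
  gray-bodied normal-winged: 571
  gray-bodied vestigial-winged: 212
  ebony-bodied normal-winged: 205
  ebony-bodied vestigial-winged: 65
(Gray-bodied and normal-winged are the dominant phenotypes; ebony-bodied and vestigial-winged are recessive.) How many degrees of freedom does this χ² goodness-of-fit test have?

3

A dihybrid F₂ with independent assortment and complete dominance at both loci gives a 9:3:3:1 phenotypic ratio.
A goodness-of-fit test with 4 phenotype classes has df = 4 − 1 = 3.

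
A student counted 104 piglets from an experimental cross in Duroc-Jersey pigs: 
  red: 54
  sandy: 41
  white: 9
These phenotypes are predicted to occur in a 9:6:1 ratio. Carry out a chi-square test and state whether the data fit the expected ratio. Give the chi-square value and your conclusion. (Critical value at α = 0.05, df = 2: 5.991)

1.410; consistent

Total ratio parts = 16. Expected numbers out of 104:
  red: 104 × 9/16 = 58.5
  sandy: 104 × 6/16 = 39
  white: 104 × 1/16 = 6.5
χ² = Σ (O − E)² / E
  red: (54 − 58.5)² / 58.5 = 0.3462
  sandy: (41 − 39)² / 39 = 0.1026
  white: (9 − 6.5)² / 6.5 = 0.9615
χ² = 0.3462 + 0.1026 + 0.9615 = 1.4103 ≈ 1.410
Degrees of freedom = 3 − 1 = 2; critical value at α = 0.05 is 5.991.
Since 1.410 < 5.991, we fail to reject the null hypothesis — the data are consistent with the 9:6:1 ratio.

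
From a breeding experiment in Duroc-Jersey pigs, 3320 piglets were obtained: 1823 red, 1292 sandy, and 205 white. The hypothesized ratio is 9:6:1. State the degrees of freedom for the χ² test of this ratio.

A goodness-of-fit test with 3 phenotype classes has df = 3 − 1 = 2.

2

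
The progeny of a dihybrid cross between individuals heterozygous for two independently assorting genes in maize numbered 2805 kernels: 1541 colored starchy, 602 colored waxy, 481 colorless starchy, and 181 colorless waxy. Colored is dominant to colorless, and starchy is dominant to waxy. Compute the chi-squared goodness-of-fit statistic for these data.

15.883

A dihybrid F₂ with independent assortment and complete dominance at both loci gives a 9:3:3:1 phenotypic ratio.
The 9:3:3:1 ratio has 16 parts, so with N = 2805 the expected counts are:
  colored starchy: 2805 × 9/16 = 1577.8125
  colored waxy: 2805 × 3/16 = 525.9375
  colorless starchy: 2805 × 3/16 = 525.9375
  colorless waxy: 2805 × 1/16 = 175.3125
χ² = Σ (O − E)² / E
  colored starchy: (1541 − 1577.8125)² / 1577.8125 = 0.8589
  colored waxy: (602 − 525.9375)² / 525.9375 = 11.0004
  colorless starchy: (481 − 525.9375)² / 525.9375 = 3.8396
  colorless waxy: (181 − 175.3125)² / 175.3125 = 0.1845
χ² = 0.8589 + 11.0004 + 3.8396 + 0.1845 = 15.8834 ≈ 15.883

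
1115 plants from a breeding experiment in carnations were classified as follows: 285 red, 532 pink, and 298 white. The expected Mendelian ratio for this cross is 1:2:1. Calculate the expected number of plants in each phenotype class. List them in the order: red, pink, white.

278.75, 557.5, 278.75

Under the 1:2:1 hypothesis (Σ ratio = 4, N = 1115):
  red: 1115 × 1/4 = 278.75
  pink: 1115 × 2/4 = 557.5
  white: 1115 × 1/4 = 278.75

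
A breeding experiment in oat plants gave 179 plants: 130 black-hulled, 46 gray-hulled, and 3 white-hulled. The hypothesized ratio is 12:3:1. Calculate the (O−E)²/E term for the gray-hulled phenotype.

4.609

Total ratio parts = 16. Expected numbers out of 179:
  black-hulled: 179 × 12/16 = 134.25
  gray-hulled: 179 × 3/16 = 33.5625
  white-hulled: 179 × 1/16 = 11.1875
Contribution of gray-hulled: (46 − 33.5625)² / 33.5625 = 4.6091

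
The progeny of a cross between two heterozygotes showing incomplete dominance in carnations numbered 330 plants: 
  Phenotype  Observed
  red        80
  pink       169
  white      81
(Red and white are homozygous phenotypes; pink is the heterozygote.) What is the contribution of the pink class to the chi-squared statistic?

With incomplete dominance, a heterozygote × heterozygote cross gives a 1:2:1 phenotypic ratio.
Expected counts for N = 330 under a 1:2:1 ratio (total parts = 4):
  red: 330 × 1/4 = 82.5
  pink: 330 × 2/4 = 165
  white: 330 × 1/4 = 82.5
Contribution of pink: (169 − 165)² / 165 = 0.0970

0.097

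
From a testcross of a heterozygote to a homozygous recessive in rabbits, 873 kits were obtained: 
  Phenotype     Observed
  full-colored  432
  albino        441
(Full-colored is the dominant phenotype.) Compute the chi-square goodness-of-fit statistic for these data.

A testcross of a heterozygote (Aa × aa) gives a 1:1 phenotypic ratio.
The 1:1 ratio has 2 parts, so with N = 873 the expected counts are:
  full-colored: 873 × 1/2 = 436.5
  albino: 873 × 1/2 = 436.5
χ² = Σ (O − E)² / E
  full-colored: (432 − 436.5)² / 436.5 = 0.0464
  albino: (441 − 436.5)² / 436.5 = 0.0464
χ² = 0.0464 + 0.0464 = 0.0928 ≈ 0.093

0.093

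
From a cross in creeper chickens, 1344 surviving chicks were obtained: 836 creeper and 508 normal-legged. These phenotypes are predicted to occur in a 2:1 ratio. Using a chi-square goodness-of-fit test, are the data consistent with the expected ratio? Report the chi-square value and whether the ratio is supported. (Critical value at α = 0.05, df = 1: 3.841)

The 2:1 ratio has 3 parts, so with N = 1344 the expected counts are:
  creeper: 1344 × 2/3 = 896
  normal-legged: 1344 × 1/3 = 448
χ² = Σ (O − E)² / E
  creeper: (836 − 896)² / 896 = 4.0179
  normal-legged: (508 − 448)² / 448 = 8.0357
χ² = 4.0179 + 8.0357 = 12.0536 ≈ 12.054
Degrees of freedom = 2 − 1 = 1; critical value at α = 0.05 is 3.841.
Since 12.054 > 3.841, we reject the null hypothesis — the data do not fit the 2:1 ratio.

12.054; not consistent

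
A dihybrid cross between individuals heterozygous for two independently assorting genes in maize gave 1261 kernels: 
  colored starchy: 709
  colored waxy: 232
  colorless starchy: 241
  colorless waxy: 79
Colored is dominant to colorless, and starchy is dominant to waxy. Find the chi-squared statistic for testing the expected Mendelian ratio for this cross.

0.172

A dihybrid F₂ with independent assortment and complete dominance at both loci gives a 9:3:3:1 phenotypic ratio.
The 9:3:3:1 ratio has 16 parts, so with N = 1261 the expected counts are:
  colored starchy: 1261 × 9/16 = 709.3125
  colored waxy: 1261 × 3/16 = 236.4375
  colorless starchy: 1261 × 3/16 = 236.4375
  colorless waxy: 1261 × 1/16 = 78.8125
χ² = Σ (O − E)² / E
  colored starchy: (709 − 709.3125)² / 709.3125 = 0.0001
  colored waxy: (232 − 236.4375)² / 236.4375 = 0.0833
  colorless starchy: (241 − 236.4375)² / 236.4375 = 0.0880
  colorless waxy: (79 − 78.8125)² / 78.8125 = 0.0004
χ² = 0.0001 + 0.0833 + 0.0880 + 0.0004 = 0.1718 ≈ 0.172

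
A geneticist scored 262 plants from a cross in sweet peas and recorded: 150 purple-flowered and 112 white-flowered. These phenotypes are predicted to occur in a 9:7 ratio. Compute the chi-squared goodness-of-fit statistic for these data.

0.107

Total ratio parts = 16. Expected numbers out of 262:
  purple-flowered: 262 × 9/16 = 147.375
  white-flowered: 262 × 7/16 = 114.625
χ² = Σ (O − E)² / E
  purple-flowered: (150 − 147.375)² / 147.375 = 0.0468
  white-flowered: (112 − 114.625)² / 114.625 = 0.0601
χ² = 0.0468 + 0.0601 = 0.1069 ≈ 0.107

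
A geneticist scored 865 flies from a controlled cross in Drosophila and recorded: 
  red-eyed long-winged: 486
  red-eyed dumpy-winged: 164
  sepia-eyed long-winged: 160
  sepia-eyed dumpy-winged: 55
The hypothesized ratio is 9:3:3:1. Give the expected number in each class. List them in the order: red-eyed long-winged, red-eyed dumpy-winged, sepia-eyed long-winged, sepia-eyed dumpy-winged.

486.5625, 162.1875, 162.1875, 54.0625

Total ratio parts = 16. Expected numbers out of 865:
  red-eyed long-winged: 865 × 9/16 = 486.5625
  red-eyed dumpy-winged: 865 × 3/16 = 162.1875
  sepia-eyed long-winged: 865 × 3/16 = 162.1875
  sepia-eyed dumpy-winged: 865 × 1/16 = 54.0625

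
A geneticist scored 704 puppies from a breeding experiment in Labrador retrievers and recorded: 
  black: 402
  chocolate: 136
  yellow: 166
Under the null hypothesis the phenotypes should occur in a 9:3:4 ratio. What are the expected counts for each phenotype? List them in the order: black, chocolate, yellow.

Expected counts for N = 704 under a 9:3:4 ratio (total parts = 16):
  black: 704 × 9/16 = 396
  chocolate: 704 × 3/16 = 132
  yellow: 704 × 4/16 = 176

396, 132, 176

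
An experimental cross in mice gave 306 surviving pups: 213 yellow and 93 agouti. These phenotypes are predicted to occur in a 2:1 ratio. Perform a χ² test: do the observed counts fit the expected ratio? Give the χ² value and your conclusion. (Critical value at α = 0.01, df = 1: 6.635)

The 2:1 ratio has 3 parts, so with N = 306 the expected counts are:
  yellow: 306 × 2/3 = 204
  agouti: 306 × 1/3 = 102
χ² = Σ (O − E)² / E
  yellow: (213 − 204)² / 204 = 0.3971
  agouti: (93 − 102)² / 102 = 0.7941
χ² = 0.3971 + 0.7941 = 1.1912 ≈ 1.191
Degrees of freedom = 2 − 1 = 1; critical value at α = 0.01 is 6.635.
Since 1.191 < 6.635, we fail to reject the null hypothesis — the data are consistent with the 2:1 ratio.

1.191; consistent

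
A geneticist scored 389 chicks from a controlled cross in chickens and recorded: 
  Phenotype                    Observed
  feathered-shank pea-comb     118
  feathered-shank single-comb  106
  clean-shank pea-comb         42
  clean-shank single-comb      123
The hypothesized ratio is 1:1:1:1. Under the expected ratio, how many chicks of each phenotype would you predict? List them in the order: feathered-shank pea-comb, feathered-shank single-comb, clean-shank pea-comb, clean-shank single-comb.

Expected counts for N = 389 under a 1:1:1:1 ratio (total parts = 4):
  feathered-shank pea-comb: 389 × 1/4 = 97.25
  feathered-shank single-comb: 389 × 1/4 = 97.25
  clean-shank pea-comb: 389 × 1/4 = 97.25
  clean-shank single-comb: 389 × 1/4 = 97.25

97.25, 97.25, 97.25, 97.25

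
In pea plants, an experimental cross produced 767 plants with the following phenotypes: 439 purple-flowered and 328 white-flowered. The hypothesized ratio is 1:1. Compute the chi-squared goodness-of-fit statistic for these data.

16.064

Expected counts for N = 767 under a 1:1 ratio (total parts = 2):
  purple-flowered: 767 × 1/2 = 383.5
  white-flowered: 767 × 1/2 = 383.5
χ² = Σ (O − E)² / E
  purple-flowered: (439 − 383.5)² / 383.5 = 8.0319
  white-flowered: (328 − 383.5)² / 383.5 = 8.0319
χ² = 8.0319 + 8.0319 = 16.0638 ≈ 16.064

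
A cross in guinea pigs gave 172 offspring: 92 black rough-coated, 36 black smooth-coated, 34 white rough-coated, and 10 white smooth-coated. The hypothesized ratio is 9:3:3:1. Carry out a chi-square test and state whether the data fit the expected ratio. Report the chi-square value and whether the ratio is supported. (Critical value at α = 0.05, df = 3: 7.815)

0.817; consistent

Total ratio parts = 16. Expected numbers out of 172:
  black rough-coated: 172 × 9/16 = 96.75
  black smooth-coated: 172 × 3/16 = 32.25
  white rough-coated: 172 × 3/16 = 32.25
  white smooth-coated: 172 × 1/16 = 10.75
χ² = Σ (O − E)² / E
  black rough-coated: (92 − 96.75)² / 96.75 = 0.2332
  black smooth-coated: (36 − 32.25)² / 32.25 = 0.4360
  white rough-coated: (34 − 32.25)² / 32.25 = 0.0950
  white smooth-coated: (10 − 10.75)² / 10.75 = 0.0523
χ² = 0.2332 + 0.4360 + 0.0950 + 0.0523 = 0.8165 ≈ 0.817
Degrees of freedom = 4 − 1 = 3; critical value at α = 0.05 is 7.815.
Since 0.817 < 7.815, we fail to reject the null hypothesis — the data are consistent with the 9:3:3:1 ratio.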